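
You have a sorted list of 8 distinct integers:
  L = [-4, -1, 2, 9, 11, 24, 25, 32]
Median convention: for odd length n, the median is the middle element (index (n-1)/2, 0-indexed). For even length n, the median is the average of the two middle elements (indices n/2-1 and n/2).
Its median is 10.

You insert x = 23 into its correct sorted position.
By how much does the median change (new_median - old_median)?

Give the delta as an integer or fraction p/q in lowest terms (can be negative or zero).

Old median = 10
After inserting x = 23: new sorted = [-4, -1, 2, 9, 11, 23, 24, 25, 32]
New median = 11
Delta = 11 - 10 = 1

Answer: 1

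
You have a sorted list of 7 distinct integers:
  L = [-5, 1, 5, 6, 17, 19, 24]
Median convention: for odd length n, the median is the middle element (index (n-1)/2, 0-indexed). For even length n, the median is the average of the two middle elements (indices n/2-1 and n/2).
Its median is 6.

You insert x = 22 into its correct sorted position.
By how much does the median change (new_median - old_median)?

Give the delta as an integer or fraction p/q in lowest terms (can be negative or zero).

Old median = 6
After inserting x = 22: new sorted = [-5, 1, 5, 6, 17, 19, 22, 24]
New median = 23/2
Delta = 23/2 - 6 = 11/2

Answer: 11/2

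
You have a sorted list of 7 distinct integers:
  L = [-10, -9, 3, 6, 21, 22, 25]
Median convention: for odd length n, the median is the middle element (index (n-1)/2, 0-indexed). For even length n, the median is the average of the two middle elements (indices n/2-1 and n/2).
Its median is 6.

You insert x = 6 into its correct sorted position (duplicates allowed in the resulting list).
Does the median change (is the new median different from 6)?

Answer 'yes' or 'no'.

Old median = 6
Insert x = 6
New median = 6
Changed? no

Answer: no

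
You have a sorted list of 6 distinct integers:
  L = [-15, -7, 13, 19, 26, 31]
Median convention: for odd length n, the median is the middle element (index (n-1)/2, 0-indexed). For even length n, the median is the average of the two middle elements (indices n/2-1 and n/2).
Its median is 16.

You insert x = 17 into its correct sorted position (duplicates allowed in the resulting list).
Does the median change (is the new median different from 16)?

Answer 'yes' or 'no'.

Old median = 16
Insert x = 17
New median = 17
Changed? yes

Answer: yes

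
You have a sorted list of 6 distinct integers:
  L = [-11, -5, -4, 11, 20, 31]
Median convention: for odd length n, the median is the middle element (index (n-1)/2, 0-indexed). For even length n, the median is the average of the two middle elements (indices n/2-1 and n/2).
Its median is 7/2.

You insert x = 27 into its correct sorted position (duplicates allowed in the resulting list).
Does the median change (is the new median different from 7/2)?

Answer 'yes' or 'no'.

Old median = 7/2
Insert x = 27
New median = 11
Changed? yes

Answer: yes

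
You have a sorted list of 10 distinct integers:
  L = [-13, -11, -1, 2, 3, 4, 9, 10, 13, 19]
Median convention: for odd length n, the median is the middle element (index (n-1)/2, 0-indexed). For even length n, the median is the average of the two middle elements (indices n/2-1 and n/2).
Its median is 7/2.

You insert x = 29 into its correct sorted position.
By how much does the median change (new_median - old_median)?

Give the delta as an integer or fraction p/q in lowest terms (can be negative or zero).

Old median = 7/2
After inserting x = 29: new sorted = [-13, -11, -1, 2, 3, 4, 9, 10, 13, 19, 29]
New median = 4
Delta = 4 - 7/2 = 1/2

Answer: 1/2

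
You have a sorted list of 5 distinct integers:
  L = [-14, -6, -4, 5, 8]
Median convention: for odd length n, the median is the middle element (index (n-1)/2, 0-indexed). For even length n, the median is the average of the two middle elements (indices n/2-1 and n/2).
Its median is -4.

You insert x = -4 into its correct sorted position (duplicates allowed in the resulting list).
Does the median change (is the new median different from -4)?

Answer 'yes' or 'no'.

Old median = -4
Insert x = -4
New median = -4
Changed? no

Answer: no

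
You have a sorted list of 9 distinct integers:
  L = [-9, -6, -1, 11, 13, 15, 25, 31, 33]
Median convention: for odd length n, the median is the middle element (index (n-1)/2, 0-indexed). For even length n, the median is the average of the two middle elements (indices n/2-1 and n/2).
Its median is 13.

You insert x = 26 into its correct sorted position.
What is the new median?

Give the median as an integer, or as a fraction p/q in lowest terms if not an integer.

Answer: 14

Derivation:
Old list (sorted, length 9): [-9, -6, -1, 11, 13, 15, 25, 31, 33]
Old median = 13
Insert x = 26
Old length odd (9). Middle was index 4 = 13.
New length even (10). New median = avg of two middle elements.
x = 26: 7 elements are < x, 2 elements are > x.
New sorted list: [-9, -6, -1, 11, 13, 15, 25, 26, 31, 33]
New median = 14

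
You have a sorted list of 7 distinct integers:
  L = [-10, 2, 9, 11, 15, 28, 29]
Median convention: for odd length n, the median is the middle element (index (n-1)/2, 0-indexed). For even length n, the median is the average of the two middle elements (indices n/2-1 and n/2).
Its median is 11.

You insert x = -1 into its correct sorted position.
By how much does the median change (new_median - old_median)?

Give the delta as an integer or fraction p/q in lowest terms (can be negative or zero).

Old median = 11
After inserting x = -1: new sorted = [-10, -1, 2, 9, 11, 15, 28, 29]
New median = 10
Delta = 10 - 11 = -1

Answer: -1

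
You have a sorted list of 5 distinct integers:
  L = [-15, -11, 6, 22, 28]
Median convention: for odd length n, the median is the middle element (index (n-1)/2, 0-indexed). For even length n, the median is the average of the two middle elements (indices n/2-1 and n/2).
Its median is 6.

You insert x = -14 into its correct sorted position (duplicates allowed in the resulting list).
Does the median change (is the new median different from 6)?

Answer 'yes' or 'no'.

Answer: yes

Derivation:
Old median = 6
Insert x = -14
New median = -5/2
Changed? yes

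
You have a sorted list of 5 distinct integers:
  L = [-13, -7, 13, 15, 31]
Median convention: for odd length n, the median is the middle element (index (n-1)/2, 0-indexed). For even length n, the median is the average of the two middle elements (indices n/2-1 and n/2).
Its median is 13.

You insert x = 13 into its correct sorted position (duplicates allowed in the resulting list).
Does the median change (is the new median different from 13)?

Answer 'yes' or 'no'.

Answer: no

Derivation:
Old median = 13
Insert x = 13
New median = 13
Changed? no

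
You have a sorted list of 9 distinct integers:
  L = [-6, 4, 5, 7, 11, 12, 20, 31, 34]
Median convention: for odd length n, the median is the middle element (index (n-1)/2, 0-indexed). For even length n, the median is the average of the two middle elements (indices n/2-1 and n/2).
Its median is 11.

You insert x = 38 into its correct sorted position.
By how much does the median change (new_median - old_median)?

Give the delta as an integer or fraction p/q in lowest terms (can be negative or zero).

Old median = 11
After inserting x = 38: new sorted = [-6, 4, 5, 7, 11, 12, 20, 31, 34, 38]
New median = 23/2
Delta = 23/2 - 11 = 1/2

Answer: 1/2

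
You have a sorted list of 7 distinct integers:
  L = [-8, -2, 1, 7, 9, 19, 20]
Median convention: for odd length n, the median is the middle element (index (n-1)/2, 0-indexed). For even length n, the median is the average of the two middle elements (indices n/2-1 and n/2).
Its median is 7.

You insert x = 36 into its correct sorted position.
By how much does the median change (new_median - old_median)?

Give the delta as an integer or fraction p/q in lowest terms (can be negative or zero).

Old median = 7
After inserting x = 36: new sorted = [-8, -2, 1, 7, 9, 19, 20, 36]
New median = 8
Delta = 8 - 7 = 1

Answer: 1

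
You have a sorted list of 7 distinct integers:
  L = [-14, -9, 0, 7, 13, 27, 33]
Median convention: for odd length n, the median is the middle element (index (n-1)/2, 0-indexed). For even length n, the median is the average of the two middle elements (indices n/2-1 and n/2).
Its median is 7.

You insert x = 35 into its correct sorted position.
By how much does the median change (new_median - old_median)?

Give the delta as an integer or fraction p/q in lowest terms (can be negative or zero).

Answer: 3

Derivation:
Old median = 7
After inserting x = 35: new sorted = [-14, -9, 0, 7, 13, 27, 33, 35]
New median = 10
Delta = 10 - 7 = 3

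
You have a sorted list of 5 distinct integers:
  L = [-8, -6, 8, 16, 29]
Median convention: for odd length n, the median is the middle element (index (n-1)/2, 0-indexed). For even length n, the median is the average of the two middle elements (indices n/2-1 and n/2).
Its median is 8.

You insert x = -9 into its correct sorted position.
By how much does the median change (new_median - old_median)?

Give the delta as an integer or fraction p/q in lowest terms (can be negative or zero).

Answer: -7

Derivation:
Old median = 8
After inserting x = -9: new sorted = [-9, -8, -6, 8, 16, 29]
New median = 1
Delta = 1 - 8 = -7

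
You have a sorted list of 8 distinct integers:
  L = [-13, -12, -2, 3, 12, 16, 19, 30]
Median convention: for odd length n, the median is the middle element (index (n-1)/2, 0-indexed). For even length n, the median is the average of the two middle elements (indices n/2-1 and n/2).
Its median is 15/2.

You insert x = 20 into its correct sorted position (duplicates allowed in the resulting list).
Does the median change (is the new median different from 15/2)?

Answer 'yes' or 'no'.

Old median = 15/2
Insert x = 20
New median = 12
Changed? yes

Answer: yes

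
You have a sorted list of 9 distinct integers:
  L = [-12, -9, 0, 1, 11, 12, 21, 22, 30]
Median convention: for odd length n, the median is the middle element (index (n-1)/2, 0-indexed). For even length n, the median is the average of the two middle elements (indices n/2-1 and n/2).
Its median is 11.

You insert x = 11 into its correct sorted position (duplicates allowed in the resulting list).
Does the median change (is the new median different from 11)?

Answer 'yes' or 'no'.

Old median = 11
Insert x = 11
New median = 11
Changed? no

Answer: no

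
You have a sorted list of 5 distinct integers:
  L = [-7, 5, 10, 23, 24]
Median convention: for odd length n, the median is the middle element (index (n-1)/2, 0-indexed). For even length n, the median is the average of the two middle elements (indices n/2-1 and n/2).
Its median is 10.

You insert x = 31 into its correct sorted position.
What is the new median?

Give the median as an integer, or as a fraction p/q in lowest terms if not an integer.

Answer: 33/2

Derivation:
Old list (sorted, length 5): [-7, 5, 10, 23, 24]
Old median = 10
Insert x = 31
Old length odd (5). Middle was index 2 = 10.
New length even (6). New median = avg of two middle elements.
x = 31: 5 elements are < x, 0 elements are > x.
New sorted list: [-7, 5, 10, 23, 24, 31]
New median = 33/2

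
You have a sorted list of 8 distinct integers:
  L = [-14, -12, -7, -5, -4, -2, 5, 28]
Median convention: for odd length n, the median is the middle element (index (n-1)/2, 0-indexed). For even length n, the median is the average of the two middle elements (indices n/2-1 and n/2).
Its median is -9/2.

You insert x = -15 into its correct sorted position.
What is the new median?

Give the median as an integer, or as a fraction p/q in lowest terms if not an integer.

Old list (sorted, length 8): [-14, -12, -7, -5, -4, -2, 5, 28]
Old median = -9/2
Insert x = -15
Old length even (8). Middle pair: indices 3,4 = -5,-4.
New length odd (9). New median = single middle element.
x = -15: 0 elements are < x, 8 elements are > x.
New sorted list: [-15, -14, -12, -7, -5, -4, -2, 5, 28]
New median = -5

Answer: -5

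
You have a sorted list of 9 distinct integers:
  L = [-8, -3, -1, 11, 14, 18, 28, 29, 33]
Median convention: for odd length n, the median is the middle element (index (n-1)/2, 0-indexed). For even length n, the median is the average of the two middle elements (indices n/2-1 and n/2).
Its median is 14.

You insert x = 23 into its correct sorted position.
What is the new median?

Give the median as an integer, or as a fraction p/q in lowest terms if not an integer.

Old list (sorted, length 9): [-8, -3, -1, 11, 14, 18, 28, 29, 33]
Old median = 14
Insert x = 23
Old length odd (9). Middle was index 4 = 14.
New length even (10). New median = avg of two middle elements.
x = 23: 6 elements are < x, 3 elements are > x.
New sorted list: [-8, -3, -1, 11, 14, 18, 23, 28, 29, 33]
New median = 16

Answer: 16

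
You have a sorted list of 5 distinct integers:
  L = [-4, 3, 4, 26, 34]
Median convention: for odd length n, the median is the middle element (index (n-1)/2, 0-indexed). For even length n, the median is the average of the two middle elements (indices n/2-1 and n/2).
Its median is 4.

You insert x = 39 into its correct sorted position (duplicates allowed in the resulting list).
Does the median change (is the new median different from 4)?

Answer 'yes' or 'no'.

Old median = 4
Insert x = 39
New median = 15
Changed? yes

Answer: yes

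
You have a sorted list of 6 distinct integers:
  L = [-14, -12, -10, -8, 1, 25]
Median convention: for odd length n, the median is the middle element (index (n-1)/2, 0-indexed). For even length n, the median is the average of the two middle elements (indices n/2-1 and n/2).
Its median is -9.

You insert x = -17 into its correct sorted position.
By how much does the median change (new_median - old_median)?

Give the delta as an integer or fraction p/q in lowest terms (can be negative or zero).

Answer: -1

Derivation:
Old median = -9
After inserting x = -17: new sorted = [-17, -14, -12, -10, -8, 1, 25]
New median = -10
Delta = -10 - -9 = -1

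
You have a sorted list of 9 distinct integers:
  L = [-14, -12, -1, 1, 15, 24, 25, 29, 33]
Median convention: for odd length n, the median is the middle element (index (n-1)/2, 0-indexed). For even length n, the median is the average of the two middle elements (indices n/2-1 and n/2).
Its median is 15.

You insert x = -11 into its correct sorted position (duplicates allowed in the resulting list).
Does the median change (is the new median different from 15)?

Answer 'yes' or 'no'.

Old median = 15
Insert x = -11
New median = 8
Changed? yes

Answer: yes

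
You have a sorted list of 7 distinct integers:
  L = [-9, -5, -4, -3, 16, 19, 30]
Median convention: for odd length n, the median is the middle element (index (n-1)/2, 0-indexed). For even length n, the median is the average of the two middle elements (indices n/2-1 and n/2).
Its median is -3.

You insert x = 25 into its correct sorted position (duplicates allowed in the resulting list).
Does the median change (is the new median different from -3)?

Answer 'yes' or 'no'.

Answer: yes

Derivation:
Old median = -3
Insert x = 25
New median = 13/2
Changed? yes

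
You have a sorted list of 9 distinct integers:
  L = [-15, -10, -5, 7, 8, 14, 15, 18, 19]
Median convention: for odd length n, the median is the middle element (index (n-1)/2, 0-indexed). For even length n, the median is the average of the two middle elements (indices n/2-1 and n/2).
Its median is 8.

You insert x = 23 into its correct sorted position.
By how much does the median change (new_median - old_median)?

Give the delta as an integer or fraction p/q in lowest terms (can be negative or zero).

Old median = 8
After inserting x = 23: new sorted = [-15, -10, -5, 7, 8, 14, 15, 18, 19, 23]
New median = 11
Delta = 11 - 8 = 3

Answer: 3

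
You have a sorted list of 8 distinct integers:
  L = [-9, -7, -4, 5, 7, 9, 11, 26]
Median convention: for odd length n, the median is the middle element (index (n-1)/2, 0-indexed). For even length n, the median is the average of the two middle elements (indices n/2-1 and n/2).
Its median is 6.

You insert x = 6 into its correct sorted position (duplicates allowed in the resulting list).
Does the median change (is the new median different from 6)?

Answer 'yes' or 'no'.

Old median = 6
Insert x = 6
New median = 6
Changed? no

Answer: no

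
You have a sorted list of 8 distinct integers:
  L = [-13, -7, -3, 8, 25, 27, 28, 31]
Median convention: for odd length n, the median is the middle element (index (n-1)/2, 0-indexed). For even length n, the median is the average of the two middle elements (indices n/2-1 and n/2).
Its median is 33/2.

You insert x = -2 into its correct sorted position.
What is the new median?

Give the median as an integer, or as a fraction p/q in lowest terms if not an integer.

Old list (sorted, length 8): [-13, -7, -3, 8, 25, 27, 28, 31]
Old median = 33/2
Insert x = -2
Old length even (8). Middle pair: indices 3,4 = 8,25.
New length odd (9). New median = single middle element.
x = -2: 3 elements are < x, 5 elements are > x.
New sorted list: [-13, -7, -3, -2, 8, 25, 27, 28, 31]
New median = 8

Answer: 8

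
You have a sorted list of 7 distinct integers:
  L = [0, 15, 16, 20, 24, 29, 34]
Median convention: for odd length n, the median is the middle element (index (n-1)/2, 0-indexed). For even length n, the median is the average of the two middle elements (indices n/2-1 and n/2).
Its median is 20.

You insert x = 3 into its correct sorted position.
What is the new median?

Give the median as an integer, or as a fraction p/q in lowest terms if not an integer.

Old list (sorted, length 7): [0, 15, 16, 20, 24, 29, 34]
Old median = 20
Insert x = 3
Old length odd (7). Middle was index 3 = 20.
New length even (8). New median = avg of two middle elements.
x = 3: 1 elements are < x, 6 elements are > x.
New sorted list: [0, 3, 15, 16, 20, 24, 29, 34]
New median = 18

Answer: 18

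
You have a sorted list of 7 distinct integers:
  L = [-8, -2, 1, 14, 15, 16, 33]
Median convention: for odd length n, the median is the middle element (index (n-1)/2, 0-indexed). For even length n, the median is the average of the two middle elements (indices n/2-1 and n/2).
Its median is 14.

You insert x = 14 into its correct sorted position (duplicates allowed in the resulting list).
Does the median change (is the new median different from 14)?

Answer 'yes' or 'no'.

Answer: no

Derivation:
Old median = 14
Insert x = 14
New median = 14
Changed? no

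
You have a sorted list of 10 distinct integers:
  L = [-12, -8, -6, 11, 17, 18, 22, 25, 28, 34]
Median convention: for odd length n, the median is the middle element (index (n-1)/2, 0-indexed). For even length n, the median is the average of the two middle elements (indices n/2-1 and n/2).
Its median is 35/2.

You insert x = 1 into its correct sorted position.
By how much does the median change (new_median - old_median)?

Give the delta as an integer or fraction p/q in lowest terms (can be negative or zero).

Answer: -1/2

Derivation:
Old median = 35/2
After inserting x = 1: new sorted = [-12, -8, -6, 1, 11, 17, 18, 22, 25, 28, 34]
New median = 17
Delta = 17 - 35/2 = -1/2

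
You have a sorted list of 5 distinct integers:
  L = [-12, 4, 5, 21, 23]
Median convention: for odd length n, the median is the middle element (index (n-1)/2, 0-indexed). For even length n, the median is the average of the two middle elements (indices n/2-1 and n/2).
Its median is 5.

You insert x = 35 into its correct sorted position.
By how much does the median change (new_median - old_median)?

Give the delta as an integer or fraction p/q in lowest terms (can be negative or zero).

Old median = 5
After inserting x = 35: new sorted = [-12, 4, 5, 21, 23, 35]
New median = 13
Delta = 13 - 5 = 8

Answer: 8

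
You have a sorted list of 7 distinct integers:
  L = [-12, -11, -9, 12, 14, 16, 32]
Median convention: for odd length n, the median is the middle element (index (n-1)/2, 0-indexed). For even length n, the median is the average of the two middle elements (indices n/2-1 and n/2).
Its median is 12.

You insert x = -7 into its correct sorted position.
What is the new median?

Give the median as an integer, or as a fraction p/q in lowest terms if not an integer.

Answer: 5/2

Derivation:
Old list (sorted, length 7): [-12, -11, -9, 12, 14, 16, 32]
Old median = 12
Insert x = -7
Old length odd (7). Middle was index 3 = 12.
New length even (8). New median = avg of two middle elements.
x = -7: 3 elements are < x, 4 elements are > x.
New sorted list: [-12, -11, -9, -7, 12, 14, 16, 32]
New median = 5/2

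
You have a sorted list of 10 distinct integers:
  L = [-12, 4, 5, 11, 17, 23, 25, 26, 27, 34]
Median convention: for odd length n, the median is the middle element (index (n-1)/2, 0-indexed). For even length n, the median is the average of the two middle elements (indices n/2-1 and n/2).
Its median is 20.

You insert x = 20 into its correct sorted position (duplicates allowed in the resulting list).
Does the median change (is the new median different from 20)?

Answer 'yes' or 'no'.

Answer: no

Derivation:
Old median = 20
Insert x = 20
New median = 20
Changed? no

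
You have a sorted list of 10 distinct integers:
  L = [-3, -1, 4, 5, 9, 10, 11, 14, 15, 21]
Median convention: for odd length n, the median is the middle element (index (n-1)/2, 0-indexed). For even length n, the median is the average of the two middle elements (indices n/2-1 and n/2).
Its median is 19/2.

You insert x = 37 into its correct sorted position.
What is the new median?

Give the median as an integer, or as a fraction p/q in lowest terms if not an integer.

Answer: 10

Derivation:
Old list (sorted, length 10): [-3, -1, 4, 5, 9, 10, 11, 14, 15, 21]
Old median = 19/2
Insert x = 37
Old length even (10). Middle pair: indices 4,5 = 9,10.
New length odd (11). New median = single middle element.
x = 37: 10 elements are < x, 0 elements are > x.
New sorted list: [-3, -1, 4, 5, 9, 10, 11, 14, 15, 21, 37]
New median = 10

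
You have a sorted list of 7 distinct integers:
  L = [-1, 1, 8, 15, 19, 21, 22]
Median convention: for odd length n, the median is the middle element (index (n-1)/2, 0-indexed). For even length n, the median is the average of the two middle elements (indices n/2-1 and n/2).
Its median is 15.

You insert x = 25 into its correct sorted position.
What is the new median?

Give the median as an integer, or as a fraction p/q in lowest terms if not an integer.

Old list (sorted, length 7): [-1, 1, 8, 15, 19, 21, 22]
Old median = 15
Insert x = 25
Old length odd (7). Middle was index 3 = 15.
New length even (8). New median = avg of two middle elements.
x = 25: 7 elements are < x, 0 elements are > x.
New sorted list: [-1, 1, 8, 15, 19, 21, 22, 25]
New median = 17

Answer: 17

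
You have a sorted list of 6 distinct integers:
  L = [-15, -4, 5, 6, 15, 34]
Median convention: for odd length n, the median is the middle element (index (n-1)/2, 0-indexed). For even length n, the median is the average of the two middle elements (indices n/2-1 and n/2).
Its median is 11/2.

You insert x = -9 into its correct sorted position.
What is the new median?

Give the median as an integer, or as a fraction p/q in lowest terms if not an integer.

Old list (sorted, length 6): [-15, -4, 5, 6, 15, 34]
Old median = 11/2
Insert x = -9
Old length even (6). Middle pair: indices 2,3 = 5,6.
New length odd (7). New median = single middle element.
x = -9: 1 elements are < x, 5 elements are > x.
New sorted list: [-15, -9, -4, 5, 6, 15, 34]
New median = 5

Answer: 5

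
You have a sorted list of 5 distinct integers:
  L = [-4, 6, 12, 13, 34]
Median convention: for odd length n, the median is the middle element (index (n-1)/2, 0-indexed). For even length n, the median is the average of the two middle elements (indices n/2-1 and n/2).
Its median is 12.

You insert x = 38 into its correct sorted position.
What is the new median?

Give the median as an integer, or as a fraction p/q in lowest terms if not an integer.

Answer: 25/2

Derivation:
Old list (sorted, length 5): [-4, 6, 12, 13, 34]
Old median = 12
Insert x = 38
Old length odd (5). Middle was index 2 = 12.
New length even (6). New median = avg of two middle elements.
x = 38: 5 elements are < x, 0 elements are > x.
New sorted list: [-4, 6, 12, 13, 34, 38]
New median = 25/2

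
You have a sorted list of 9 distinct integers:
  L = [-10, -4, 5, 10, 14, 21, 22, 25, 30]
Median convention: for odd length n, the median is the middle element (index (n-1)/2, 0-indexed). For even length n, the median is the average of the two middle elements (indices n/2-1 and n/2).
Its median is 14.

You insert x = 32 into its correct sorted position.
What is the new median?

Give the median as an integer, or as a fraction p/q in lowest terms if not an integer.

Old list (sorted, length 9): [-10, -4, 5, 10, 14, 21, 22, 25, 30]
Old median = 14
Insert x = 32
Old length odd (9). Middle was index 4 = 14.
New length even (10). New median = avg of two middle elements.
x = 32: 9 elements are < x, 0 elements are > x.
New sorted list: [-10, -4, 5, 10, 14, 21, 22, 25, 30, 32]
New median = 35/2

Answer: 35/2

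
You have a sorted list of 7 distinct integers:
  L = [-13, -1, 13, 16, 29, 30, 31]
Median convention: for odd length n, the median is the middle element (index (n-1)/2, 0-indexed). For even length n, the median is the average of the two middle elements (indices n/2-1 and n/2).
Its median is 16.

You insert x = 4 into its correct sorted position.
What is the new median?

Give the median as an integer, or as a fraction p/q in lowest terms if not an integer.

Old list (sorted, length 7): [-13, -1, 13, 16, 29, 30, 31]
Old median = 16
Insert x = 4
Old length odd (7). Middle was index 3 = 16.
New length even (8). New median = avg of two middle elements.
x = 4: 2 elements are < x, 5 elements are > x.
New sorted list: [-13, -1, 4, 13, 16, 29, 30, 31]
New median = 29/2

Answer: 29/2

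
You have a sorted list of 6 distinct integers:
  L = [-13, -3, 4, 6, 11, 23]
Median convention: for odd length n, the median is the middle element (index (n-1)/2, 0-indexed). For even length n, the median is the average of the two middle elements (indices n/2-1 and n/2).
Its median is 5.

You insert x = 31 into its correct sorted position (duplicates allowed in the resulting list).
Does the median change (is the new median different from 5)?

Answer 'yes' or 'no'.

Old median = 5
Insert x = 31
New median = 6
Changed? yes

Answer: yes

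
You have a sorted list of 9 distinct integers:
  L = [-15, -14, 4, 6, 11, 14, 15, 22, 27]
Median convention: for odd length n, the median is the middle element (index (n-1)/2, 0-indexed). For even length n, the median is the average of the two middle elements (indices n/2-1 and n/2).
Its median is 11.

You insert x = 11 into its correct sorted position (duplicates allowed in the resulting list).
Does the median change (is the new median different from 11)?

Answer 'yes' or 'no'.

Old median = 11
Insert x = 11
New median = 11
Changed? no

Answer: no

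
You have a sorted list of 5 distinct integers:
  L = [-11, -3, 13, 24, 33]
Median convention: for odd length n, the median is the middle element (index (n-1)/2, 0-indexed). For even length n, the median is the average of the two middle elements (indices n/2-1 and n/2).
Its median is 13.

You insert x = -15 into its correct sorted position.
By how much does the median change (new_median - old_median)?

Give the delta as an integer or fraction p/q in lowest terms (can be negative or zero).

Old median = 13
After inserting x = -15: new sorted = [-15, -11, -3, 13, 24, 33]
New median = 5
Delta = 5 - 13 = -8

Answer: -8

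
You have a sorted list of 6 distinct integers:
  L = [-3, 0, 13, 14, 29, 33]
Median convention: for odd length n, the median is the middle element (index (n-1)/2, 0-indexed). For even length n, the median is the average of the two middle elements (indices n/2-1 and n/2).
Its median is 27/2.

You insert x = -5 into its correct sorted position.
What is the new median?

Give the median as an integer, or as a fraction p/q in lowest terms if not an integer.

Answer: 13

Derivation:
Old list (sorted, length 6): [-3, 0, 13, 14, 29, 33]
Old median = 27/2
Insert x = -5
Old length even (6). Middle pair: indices 2,3 = 13,14.
New length odd (7). New median = single middle element.
x = -5: 0 elements are < x, 6 elements are > x.
New sorted list: [-5, -3, 0, 13, 14, 29, 33]
New median = 13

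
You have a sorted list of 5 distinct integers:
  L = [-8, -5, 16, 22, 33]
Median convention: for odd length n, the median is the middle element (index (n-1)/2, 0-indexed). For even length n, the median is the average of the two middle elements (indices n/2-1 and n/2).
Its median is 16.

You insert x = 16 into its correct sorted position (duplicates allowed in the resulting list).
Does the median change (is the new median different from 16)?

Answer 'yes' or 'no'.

Old median = 16
Insert x = 16
New median = 16
Changed? no

Answer: no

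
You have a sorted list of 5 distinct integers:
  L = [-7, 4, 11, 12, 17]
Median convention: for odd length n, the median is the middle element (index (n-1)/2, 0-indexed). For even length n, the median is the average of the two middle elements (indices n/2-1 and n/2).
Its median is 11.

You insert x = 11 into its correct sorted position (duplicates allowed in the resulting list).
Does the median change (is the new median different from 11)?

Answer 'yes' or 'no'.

Old median = 11
Insert x = 11
New median = 11
Changed? no

Answer: no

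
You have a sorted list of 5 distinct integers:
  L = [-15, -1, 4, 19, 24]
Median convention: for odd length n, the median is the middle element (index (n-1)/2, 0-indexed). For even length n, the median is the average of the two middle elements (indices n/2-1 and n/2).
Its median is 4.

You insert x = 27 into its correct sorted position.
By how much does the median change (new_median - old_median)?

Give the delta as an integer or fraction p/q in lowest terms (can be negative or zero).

Old median = 4
After inserting x = 27: new sorted = [-15, -1, 4, 19, 24, 27]
New median = 23/2
Delta = 23/2 - 4 = 15/2

Answer: 15/2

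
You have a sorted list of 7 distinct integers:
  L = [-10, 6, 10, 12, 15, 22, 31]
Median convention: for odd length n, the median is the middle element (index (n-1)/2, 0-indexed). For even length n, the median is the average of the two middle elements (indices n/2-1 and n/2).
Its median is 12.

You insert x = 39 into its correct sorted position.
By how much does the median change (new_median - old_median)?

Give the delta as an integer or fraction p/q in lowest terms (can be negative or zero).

Old median = 12
After inserting x = 39: new sorted = [-10, 6, 10, 12, 15, 22, 31, 39]
New median = 27/2
Delta = 27/2 - 12 = 3/2

Answer: 3/2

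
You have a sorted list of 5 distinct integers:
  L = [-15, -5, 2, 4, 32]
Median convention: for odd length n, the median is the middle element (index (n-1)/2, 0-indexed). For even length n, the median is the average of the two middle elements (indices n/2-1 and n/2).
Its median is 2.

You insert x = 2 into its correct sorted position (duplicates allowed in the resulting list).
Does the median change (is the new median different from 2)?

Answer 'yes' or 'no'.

Answer: no

Derivation:
Old median = 2
Insert x = 2
New median = 2
Changed? no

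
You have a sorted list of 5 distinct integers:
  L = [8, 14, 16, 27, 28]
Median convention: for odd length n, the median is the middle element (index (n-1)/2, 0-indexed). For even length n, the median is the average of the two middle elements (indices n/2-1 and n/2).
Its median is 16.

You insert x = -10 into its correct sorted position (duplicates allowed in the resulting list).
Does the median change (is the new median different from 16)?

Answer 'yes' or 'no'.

Old median = 16
Insert x = -10
New median = 15
Changed? yes

Answer: yes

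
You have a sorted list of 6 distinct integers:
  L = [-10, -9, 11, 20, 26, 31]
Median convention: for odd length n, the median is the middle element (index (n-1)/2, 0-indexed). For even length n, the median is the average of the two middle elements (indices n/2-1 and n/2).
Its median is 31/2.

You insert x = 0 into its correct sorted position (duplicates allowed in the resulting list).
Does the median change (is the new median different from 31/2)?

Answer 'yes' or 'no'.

Answer: yes

Derivation:
Old median = 31/2
Insert x = 0
New median = 11
Changed? yes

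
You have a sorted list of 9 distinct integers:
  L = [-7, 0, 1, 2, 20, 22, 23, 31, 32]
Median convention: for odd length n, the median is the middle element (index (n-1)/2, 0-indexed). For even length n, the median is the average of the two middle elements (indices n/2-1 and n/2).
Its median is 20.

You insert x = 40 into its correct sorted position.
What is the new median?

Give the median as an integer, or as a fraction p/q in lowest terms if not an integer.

Answer: 21

Derivation:
Old list (sorted, length 9): [-7, 0, 1, 2, 20, 22, 23, 31, 32]
Old median = 20
Insert x = 40
Old length odd (9). Middle was index 4 = 20.
New length even (10). New median = avg of two middle elements.
x = 40: 9 elements are < x, 0 elements are > x.
New sorted list: [-7, 0, 1, 2, 20, 22, 23, 31, 32, 40]
New median = 21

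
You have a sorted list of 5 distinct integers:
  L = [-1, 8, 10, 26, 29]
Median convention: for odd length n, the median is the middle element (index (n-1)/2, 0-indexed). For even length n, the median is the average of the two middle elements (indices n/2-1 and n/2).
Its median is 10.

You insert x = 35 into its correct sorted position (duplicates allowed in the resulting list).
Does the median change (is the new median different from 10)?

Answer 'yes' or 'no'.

Old median = 10
Insert x = 35
New median = 18
Changed? yes

Answer: yes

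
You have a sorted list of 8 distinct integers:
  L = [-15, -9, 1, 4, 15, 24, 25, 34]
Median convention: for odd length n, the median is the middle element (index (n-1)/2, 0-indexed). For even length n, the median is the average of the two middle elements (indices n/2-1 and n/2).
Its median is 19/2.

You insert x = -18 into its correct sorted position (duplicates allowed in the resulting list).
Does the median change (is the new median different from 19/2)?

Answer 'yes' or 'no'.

Old median = 19/2
Insert x = -18
New median = 4
Changed? yes

Answer: yes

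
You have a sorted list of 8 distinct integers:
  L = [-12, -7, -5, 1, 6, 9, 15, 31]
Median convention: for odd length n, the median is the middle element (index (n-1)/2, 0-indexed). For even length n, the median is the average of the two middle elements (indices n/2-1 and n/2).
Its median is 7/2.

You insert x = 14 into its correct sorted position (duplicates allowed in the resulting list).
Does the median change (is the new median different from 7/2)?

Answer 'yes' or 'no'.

Answer: yes

Derivation:
Old median = 7/2
Insert x = 14
New median = 6
Changed? yes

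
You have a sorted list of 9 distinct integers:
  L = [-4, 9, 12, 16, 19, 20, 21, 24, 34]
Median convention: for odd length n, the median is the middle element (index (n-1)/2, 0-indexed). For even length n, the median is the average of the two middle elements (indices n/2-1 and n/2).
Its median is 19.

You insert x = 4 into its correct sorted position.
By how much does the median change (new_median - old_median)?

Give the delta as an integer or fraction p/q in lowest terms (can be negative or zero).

Answer: -3/2

Derivation:
Old median = 19
After inserting x = 4: new sorted = [-4, 4, 9, 12, 16, 19, 20, 21, 24, 34]
New median = 35/2
Delta = 35/2 - 19 = -3/2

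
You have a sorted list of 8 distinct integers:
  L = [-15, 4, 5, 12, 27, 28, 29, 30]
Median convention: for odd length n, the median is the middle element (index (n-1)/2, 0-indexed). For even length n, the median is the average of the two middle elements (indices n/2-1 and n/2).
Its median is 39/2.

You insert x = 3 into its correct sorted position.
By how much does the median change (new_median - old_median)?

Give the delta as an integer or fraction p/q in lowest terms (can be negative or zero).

Old median = 39/2
After inserting x = 3: new sorted = [-15, 3, 4, 5, 12, 27, 28, 29, 30]
New median = 12
Delta = 12 - 39/2 = -15/2

Answer: -15/2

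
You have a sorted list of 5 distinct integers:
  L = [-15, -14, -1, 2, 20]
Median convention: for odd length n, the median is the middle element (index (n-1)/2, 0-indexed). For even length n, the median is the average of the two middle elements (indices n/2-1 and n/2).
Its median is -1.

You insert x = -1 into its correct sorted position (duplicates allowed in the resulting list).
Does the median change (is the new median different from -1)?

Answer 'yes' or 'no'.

Old median = -1
Insert x = -1
New median = -1
Changed? no

Answer: no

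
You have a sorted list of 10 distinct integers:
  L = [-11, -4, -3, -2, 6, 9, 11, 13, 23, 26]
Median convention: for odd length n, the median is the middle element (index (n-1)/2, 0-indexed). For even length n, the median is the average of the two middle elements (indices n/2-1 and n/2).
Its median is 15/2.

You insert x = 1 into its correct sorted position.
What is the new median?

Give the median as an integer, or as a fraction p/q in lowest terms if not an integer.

Old list (sorted, length 10): [-11, -4, -3, -2, 6, 9, 11, 13, 23, 26]
Old median = 15/2
Insert x = 1
Old length even (10). Middle pair: indices 4,5 = 6,9.
New length odd (11). New median = single middle element.
x = 1: 4 elements are < x, 6 elements are > x.
New sorted list: [-11, -4, -3, -2, 1, 6, 9, 11, 13, 23, 26]
New median = 6

Answer: 6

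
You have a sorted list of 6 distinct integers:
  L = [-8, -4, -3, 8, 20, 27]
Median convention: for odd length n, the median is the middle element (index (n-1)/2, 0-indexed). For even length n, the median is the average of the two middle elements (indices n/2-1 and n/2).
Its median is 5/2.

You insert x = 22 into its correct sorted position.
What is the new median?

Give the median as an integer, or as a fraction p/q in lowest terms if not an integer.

Old list (sorted, length 6): [-8, -4, -3, 8, 20, 27]
Old median = 5/2
Insert x = 22
Old length even (6). Middle pair: indices 2,3 = -3,8.
New length odd (7). New median = single middle element.
x = 22: 5 elements are < x, 1 elements are > x.
New sorted list: [-8, -4, -3, 8, 20, 22, 27]
New median = 8

Answer: 8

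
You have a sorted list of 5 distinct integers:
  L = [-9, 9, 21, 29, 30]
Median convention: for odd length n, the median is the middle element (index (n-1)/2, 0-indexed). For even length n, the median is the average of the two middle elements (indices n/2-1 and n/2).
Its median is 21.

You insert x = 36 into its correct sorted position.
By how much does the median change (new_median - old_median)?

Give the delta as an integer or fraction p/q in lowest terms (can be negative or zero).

Answer: 4

Derivation:
Old median = 21
After inserting x = 36: new sorted = [-9, 9, 21, 29, 30, 36]
New median = 25
Delta = 25 - 21 = 4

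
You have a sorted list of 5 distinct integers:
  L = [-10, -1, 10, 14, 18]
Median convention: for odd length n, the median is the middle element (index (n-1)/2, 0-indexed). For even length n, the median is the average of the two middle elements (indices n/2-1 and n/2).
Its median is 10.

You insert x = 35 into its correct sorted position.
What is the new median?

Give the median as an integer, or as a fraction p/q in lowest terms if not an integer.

Answer: 12

Derivation:
Old list (sorted, length 5): [-10, -1, 10, 14, 18]
Old median = 10
Insert x = 35
Old length odd (5). Middle was index 2 = 10.
New length even (6). New median = avg of two middle elements.
x = 35: 5 elements are < x, 0 elements are > x.
New sorted list: [-10, -1, 10, 14, 18, 35]
New median = 12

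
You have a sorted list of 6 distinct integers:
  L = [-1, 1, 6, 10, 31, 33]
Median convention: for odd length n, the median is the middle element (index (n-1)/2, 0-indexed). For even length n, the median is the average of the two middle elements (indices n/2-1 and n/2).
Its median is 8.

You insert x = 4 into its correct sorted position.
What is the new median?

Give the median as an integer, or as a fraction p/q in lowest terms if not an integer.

Answer: 6

Derivation:
Old list (sorted, length 6): [-1, 1, 6, 10, 31, 33]
Old median = 8
Insert x = 4
Old length even (6). Middle pair: indices 2,3 = 6,10.
New length odd (7). New median = single middle element.
x = 4: 2 elements are < x, 4 elements are > x.
New sorted list: [-1, 1, 4, 6, 10, 31, 33]
New median = 6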